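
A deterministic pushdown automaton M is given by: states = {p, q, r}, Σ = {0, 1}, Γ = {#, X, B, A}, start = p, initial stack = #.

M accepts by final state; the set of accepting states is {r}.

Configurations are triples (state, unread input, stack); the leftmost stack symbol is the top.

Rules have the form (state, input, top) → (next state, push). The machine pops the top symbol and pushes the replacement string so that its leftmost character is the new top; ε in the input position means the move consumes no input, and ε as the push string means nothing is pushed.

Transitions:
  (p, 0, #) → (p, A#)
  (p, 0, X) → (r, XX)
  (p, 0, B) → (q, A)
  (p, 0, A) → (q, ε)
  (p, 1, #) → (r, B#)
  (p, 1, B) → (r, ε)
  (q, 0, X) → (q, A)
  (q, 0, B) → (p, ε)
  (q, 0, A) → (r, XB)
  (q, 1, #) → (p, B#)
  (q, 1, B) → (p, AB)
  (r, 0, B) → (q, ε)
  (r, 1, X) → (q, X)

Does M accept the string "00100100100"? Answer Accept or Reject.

(p, 00100100100, #)
  read 0, top #: go to p, push A# → (p, 0100100100, A#)
  read 0, top A: go to q, push ε → (q, 100100100, #)
  read 1, top #: go to p, push B# → (p, 00100100, B#)
  read 0, top B: go to q, push A → (q, 0100100, A#)
  read 0, top A: go to r, push XB → (r, 100100, XB#)
  read 1, top X: go to q, push X → (q, 00100, XB#)
  read 0, top X: go to q, push A → (q, 0100, AB#)
  read 0, top A: go to r, push XB → (r, 100, XBB#)
  read 1, top X: go to q, push X → (q, 00, XBB#)
  read 0, top X: go to q, push A → (q, 0, ABB#)
  read 0, top A: go to r, push XB → (r, ε, XBBB#)
All input consumed; state r ∈ F.

Accept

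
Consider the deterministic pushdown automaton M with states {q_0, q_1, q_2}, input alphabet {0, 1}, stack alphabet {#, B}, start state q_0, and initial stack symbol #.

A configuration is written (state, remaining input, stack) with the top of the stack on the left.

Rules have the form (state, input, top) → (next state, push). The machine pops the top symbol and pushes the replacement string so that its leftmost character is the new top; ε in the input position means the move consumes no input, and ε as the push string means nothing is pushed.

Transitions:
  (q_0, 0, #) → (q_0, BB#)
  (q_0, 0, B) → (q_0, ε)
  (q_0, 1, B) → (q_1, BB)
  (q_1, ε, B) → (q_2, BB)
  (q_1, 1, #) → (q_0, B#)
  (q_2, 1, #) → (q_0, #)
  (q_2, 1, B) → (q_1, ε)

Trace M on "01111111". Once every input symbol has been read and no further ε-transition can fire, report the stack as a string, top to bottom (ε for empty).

BBBB#

(q_0, 01111111, #) ⊢ (q_0, 1111111, BB#) ⊢ (q_1, 111111, BBB#) ⊢ (q_2, 111111, BBBB#) ⊢ (q_1, 11111, BBB#) ⊢ (q_2, 11111, BBBB#) ⊢ (q_1, 1111, BBB#) ⊢ (q_2, 1111, BBBB#) ⊢ (q_1, 111, BBB#) ⊢ (q_2, 111, BBBB#) ⊢ (q_1, 11, BBB#) ⊢ (q_2, 11, BBBB#) ⊢ (q_1, 1, BBB#) ⊢ (q_2, 1, BBBB#) ⊢ (q_1, ε, BBB#) ⊢ (q_2, ε, BBBB#)
All input consumed in state q_2 with stack BBBB#.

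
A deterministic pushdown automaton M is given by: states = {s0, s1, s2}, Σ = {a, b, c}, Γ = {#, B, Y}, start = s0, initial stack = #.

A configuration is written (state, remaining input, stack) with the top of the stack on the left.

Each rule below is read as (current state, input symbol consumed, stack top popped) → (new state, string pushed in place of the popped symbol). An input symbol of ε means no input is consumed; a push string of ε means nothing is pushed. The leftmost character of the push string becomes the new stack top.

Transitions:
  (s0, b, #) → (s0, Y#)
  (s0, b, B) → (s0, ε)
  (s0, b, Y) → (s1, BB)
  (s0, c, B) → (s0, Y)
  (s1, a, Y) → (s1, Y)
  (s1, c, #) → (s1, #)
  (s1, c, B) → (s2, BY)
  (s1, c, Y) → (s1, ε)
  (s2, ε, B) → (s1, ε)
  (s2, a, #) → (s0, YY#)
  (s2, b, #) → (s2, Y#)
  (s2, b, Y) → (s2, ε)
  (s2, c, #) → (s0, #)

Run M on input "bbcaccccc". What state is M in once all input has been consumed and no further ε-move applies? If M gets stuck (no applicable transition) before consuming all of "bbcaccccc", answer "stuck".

s1

(s0, bbcaccccc, #)
  read b, top #: go to s0, push Y# → (s0, bcaccccc, Y#)
  read b, top Y: go to s1, push BB → (s1, caccccc, BB#)
  read c, top B: go to s2, push BY → (s2, accccc, BYB#)
  ε-move, top B: go to s1, push ε → (s1, accccc, YB#)
  read a, top Y: go to s1, push Y → (s1, ccccc, YB#)
  read c, top Y: go to s1, push ε → (s1, cccc, B#)
  read c, top B: go to s2, push BY → (s2, ccc, BY#)
  ε-move, top B: go to s1, push ε → (s1, ccc, Y#)
  read c, top Y: go to s1, push ε → (s1, cc, #)
  read c, top #: go to s1, push # → (s1, c, #)
  read c, top #: go to s1, push # → (s1, ε, #)
All input consumed; M is in state s1.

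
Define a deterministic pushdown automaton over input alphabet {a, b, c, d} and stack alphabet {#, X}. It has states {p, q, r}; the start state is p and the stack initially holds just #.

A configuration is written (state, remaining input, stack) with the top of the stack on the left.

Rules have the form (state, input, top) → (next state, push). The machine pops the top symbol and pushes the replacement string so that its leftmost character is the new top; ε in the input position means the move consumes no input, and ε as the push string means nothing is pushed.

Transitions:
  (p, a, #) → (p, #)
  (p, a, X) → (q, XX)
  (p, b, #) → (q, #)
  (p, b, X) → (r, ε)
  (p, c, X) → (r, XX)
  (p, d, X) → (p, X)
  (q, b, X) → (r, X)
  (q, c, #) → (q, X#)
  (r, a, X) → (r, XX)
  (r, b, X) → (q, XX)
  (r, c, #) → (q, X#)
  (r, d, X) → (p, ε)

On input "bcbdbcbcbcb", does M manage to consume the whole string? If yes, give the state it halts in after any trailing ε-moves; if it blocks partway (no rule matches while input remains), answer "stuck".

stuck

(p, bcbdbcbcbcb, #)
  read b, top #: go to q, push # → (q, cbdbcbcbcb, #)
  read c, top #: go to q, push X# → (q, bdbcbcbcb, X#)
  read b, top X: go to r, push X → (r, dbcbcbcb, X#)
  read d, top X: go to p, push ε → (p, bcbcbcb, #)
  read b, top #: go to q, push # → (q, cbcbcb, #)
  read c, top #: go to q, push X# → (q, bcbcb, X#)
  read b, top X: go to r, push X → (r, cbcb, X#)
No transition for (r, c, top X); M blocks with input cbcb remaining.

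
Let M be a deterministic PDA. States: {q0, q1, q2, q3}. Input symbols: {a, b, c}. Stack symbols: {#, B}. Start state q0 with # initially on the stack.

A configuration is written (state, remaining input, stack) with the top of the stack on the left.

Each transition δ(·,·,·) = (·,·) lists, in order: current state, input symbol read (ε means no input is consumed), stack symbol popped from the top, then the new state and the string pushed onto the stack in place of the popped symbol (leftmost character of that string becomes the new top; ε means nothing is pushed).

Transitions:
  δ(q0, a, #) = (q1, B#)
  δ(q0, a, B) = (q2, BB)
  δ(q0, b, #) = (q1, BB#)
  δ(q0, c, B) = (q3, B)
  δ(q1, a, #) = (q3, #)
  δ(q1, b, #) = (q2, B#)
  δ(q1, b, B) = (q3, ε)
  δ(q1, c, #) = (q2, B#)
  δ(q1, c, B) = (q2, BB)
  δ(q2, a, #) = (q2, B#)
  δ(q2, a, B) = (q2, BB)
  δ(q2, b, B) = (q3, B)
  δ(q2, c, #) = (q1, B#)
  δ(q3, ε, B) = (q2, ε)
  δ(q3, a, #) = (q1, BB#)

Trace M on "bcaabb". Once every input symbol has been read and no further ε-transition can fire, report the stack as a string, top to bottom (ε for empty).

BBB#

(q0, bcaabb, #)
  read b, top #: go to q1, push BB# → (q1, caabb, BB#)
  read c, top B: go to q2, push BB → (q2, aabb, BBB#)
  read a, top B: go to q2, push BB → (q2, abb, BBBB#)
  read a, top B: go to q2, push BB → (q2, bb, BBBBB#)
  read b, top B: go to q3, push B → (q3, b, BBBBB#)
  ε-move, top B: go to q2, push ε → (q2, b, BBBB#)
  read b, top B: go to q3, push B → (q3, ε, BBBB#)
  ε-move, top B: go to q2, push ε → (q2, ε, BBB#)
All input consumed in state q2 with stack BBB#.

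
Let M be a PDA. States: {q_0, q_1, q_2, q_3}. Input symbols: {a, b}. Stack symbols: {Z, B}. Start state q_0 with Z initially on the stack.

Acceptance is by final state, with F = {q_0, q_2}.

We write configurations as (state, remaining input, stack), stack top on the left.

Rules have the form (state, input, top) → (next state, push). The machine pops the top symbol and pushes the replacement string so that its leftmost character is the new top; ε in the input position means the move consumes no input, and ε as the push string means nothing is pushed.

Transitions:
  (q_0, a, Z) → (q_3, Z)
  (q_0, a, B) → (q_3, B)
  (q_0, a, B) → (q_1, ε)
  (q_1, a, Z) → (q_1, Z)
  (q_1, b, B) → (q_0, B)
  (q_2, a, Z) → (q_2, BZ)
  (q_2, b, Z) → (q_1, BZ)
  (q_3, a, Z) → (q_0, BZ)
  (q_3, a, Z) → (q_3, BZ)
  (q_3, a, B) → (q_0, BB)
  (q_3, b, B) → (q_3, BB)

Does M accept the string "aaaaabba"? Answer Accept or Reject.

One accepting computation: (q_0, aaaaabba, Z) ⊢ (q_3, aaaabba, Z) ⊢ (q_0, aaabba, BZ) ⊢ (q_3, aabba, BZ) ⊢ (q_0, abba, BBZ) ⊢ (q_3, bba, BBZ) ⊢ (q_3, ba, BBBZ) ⊢ (q_3, a, BBBBZ) ⊢ (q_0, ε, BBBBBZ)
All input consumed and state q_0 ∈ F.

Accept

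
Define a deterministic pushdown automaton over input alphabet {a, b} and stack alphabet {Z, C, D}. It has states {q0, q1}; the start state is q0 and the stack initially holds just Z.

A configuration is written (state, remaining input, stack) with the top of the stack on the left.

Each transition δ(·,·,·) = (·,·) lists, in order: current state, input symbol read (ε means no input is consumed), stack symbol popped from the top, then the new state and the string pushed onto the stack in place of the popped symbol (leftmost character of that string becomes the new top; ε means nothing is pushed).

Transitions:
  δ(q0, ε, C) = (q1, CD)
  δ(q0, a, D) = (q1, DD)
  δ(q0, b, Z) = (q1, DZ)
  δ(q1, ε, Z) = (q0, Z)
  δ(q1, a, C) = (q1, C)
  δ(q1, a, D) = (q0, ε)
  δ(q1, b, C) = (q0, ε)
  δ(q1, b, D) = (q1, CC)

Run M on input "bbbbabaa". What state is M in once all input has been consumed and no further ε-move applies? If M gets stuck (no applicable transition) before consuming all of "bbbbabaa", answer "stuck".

q1

(q0, bbbbabaa, Z)
  read b, top Z: go to q1, push DZ → (q1, bbbabaa, DZ)
  read b, top D: go to q1, push CC → (q1, bbabaa, CCZ)
  read b, top C: go to q0, push ε → (q0, babaa, CZ)
  ε-move, top C: go to q1, push CD → (q1, babaa, CDZ)
  read b, top C: go to q0, push ε → (q0, abaa, DZ)
  read a, top D: go to q1, push DD → (q1, baa, DDZ)
  read b, top D: go to q1, push CC → (q1, aa, CCDZ)
  read a, top C: go to q1, push C → (q1, a, CCDZ)
  read a, top C: go to q1, push C → (q1, ε, CCDZ)
All input consumed; M is in state q1.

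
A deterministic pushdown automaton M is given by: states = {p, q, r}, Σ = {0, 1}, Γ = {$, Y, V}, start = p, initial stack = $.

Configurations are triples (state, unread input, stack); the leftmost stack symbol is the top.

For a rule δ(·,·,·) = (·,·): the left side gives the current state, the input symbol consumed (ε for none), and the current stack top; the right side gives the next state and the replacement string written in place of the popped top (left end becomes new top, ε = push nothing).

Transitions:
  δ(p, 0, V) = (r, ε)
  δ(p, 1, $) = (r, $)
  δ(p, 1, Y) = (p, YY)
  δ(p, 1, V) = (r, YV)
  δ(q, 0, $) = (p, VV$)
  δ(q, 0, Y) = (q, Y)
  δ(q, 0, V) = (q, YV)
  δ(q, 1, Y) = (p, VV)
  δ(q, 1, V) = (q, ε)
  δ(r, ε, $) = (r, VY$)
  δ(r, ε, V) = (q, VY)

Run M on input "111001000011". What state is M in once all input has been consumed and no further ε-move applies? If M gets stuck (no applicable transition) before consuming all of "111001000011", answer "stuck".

r

(p, 111001000011, $) ⊢ (r, 11001000011, $) ⊢ (r, 11001000011, VY$) ⊢ (q, 11001000011, VYY$) ⊢ (q, 1001000011, YY$) ⊢ (p, 001000011, VVY$) ⊢ (r, 01000011, VY$) ⊢ (q, 01000011, VYY$) ⊢ (q, 1000011, YVYY$) ⊢ (p, 000011, VVVYY$) ⊢ (r, 00011, VVYY$) ⊢ (q, 00011, VYVYY$) ⊢ (q, 0011, YVYVYY$) ⊢ (q, 011, YVYVYY$) ⊢ (q, 11, YVYVYY$) ⊢ (p, 1, VVVYVYY$) ⊢ (r, ε, YVVVYVYY$)
All input consumed; M is in state r.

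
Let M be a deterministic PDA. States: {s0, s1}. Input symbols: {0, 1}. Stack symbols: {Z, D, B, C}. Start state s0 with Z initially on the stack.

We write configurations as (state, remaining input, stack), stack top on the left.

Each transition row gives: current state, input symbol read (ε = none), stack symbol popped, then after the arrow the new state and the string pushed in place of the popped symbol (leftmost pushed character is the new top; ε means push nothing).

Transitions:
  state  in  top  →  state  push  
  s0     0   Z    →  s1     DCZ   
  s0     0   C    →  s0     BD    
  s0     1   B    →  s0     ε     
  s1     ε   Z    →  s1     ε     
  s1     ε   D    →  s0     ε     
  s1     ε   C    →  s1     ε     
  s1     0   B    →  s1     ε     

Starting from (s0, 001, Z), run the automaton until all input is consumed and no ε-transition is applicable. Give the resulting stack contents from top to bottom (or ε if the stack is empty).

(s0, 001, Z)
  read 0, top Z: go to s1, push DCZ → (s1, 01, DCZ)
  ε-move, top D: go to s0, push ε → (s0, 01, CZ)
  read 0, top C: go to s0, push BD → (s0, 1, BDZ)
  read 1, top B: go to s0, push ε → (s0, ε, DZ)
All input consumed in state s0 with stack DZ.

DZ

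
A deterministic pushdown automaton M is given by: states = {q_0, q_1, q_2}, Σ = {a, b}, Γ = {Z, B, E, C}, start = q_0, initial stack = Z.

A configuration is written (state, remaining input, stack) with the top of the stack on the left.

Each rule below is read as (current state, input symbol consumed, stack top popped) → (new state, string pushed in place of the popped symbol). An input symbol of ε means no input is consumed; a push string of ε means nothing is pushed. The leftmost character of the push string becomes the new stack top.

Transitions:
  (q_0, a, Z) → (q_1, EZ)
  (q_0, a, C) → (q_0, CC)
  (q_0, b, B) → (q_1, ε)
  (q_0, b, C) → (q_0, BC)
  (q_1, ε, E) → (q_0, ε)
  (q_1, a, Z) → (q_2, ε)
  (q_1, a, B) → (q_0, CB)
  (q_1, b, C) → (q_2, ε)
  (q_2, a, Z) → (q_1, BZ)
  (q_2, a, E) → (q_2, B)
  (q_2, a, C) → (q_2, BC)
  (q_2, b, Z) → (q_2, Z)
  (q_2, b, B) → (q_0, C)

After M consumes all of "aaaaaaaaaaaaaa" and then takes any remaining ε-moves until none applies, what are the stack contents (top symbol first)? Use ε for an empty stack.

(q_0, aaaaaaaaaaaaaa, Z)
  read a, top Z: go to q_1, push EZ → (q_1, aaaaaaaaaaaaa, EZ)
  ε-move, top E: go to q_0, push ε → (q_0, aaaaaaaaaaaaa, Z)
  read a, top Z: go to q_1, push EZ → (q_1, aaaaaaaaaaaa, EZ)
  ε-move, top E: go to q_0, push ε → (q_0, aaaaaaaaaaaa, Z)
  read a, top Z: go to q_1, push EZ → (q_1, aaaaaaaaaaa, EZ)
  ε-move, top E: go to q_0, push ε → (q_0, aaaaaaaaaaa, Z)
  read a, top Z: go to q_1, push EZ → (q_1, aaaaaaaaaa, EZ)
  ε-move, top E: go to q_0, push ε → (q_0, aaaaaaaaaa, Z)
  read a, top Z: go to q_1, push EZ → (q_1, aaaaaaaaa, EZ)
  ε-move, top E: go to q_0, push ε → (q_0, aaaaaaaaa, Z)
  read a, top Z: go to q_1, push EZ → (q_1, aaaaaaaa, EZ)
  ε-move, top E: go to q_0, push ε → (q_0, aaaaaaaa, Z)
  read a, top Z: go to q_1, push EZ → (q_1, aaaaaaa, EZ)
  ε-move, top E: go to q_0, push ε → (q_0, aaaaaaa, Z)
  read a, top Z: go to q_1, push EZ → (q_1, aaaaaa, EZ)
  ε-move, top E: go to q_0, push ε → (q_0, aaaaaa, Z)
  read a, top Z: go to q_1, push EZ → (q_1, aaaaa, EZ)
  ε-move, top E: go to q_0, push ε → (q_0, aaaaa, Z)
  read a, top Z: go to q_1, push EZ → (q_1, aaaa, EZ)
  ε-move, top E: go to q_0, push ε → (q_0, aaaa, Z)
  read a, top Z: go to q_1, push EZ → (q_1, aaa, EZ)
  ε-move, top E: go to q_0, push ε → (q_0, aaa, Z)
  read a, top Z: go to q_1, push EZ → (q_1, aa, EZ)
  ε-move, top E: go to q_0, push ε → (q_0, aa, Z)
  read a, top Z: go to q_1, push EZ → (q_1, a, EZ)
  ε-move, top E: go to q_0, push ε → (q_0, a, Z)
  read a, top Z: go to q_1, push EZ → (q_1, ε, EZ)
  ε-move, top E: go to q_0, push ε → (q_0, ε, Z)
All input consumed in state q_0 with stack Z.

Z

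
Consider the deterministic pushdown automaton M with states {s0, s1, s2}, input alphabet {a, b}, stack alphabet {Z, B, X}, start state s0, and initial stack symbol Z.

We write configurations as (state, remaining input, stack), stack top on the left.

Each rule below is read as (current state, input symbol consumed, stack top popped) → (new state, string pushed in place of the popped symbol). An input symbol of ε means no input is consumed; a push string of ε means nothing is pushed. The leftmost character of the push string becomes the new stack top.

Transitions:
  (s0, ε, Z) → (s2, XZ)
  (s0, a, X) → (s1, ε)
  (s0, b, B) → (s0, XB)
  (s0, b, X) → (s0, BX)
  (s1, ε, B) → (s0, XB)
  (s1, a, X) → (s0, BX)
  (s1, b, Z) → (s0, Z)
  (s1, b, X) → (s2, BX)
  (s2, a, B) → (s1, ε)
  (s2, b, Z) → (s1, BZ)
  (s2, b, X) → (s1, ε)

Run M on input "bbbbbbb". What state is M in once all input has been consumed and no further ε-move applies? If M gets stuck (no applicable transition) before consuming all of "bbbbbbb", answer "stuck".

(s0, bbbbbbb, Z)
  ε-move, top Z: go to s2, push XZ → (s2, bbbbbbb, XZ)
  read b, top X: go to s1, push ε → (s1, bbbbbb, Z)
  read b, top Z: go to s0, push Z → (s0, bbbbb, Z)
  ε-move, top Z: go to s2, push XZ → (s2, bbbbb, XZ)
  read b, top X: go to s1, push ε → (s1, bbbb, Z)
  read b, top Z: go to s0, push Z → (s0, bbb, Z)
  ε-move, top Z: go to s2, push XZ → (s2, bbb, XZ)
  read b, top X: go to s1, push ε → (s1, bb, Z)
  read b, top Z: go to s0, push Z → (s0, b, Z)
  ε-move, top Z: go to s2, push XZ → (s2, b, XZ)
  read b, top X: go to s1, push ε → (s1, ε, Z)
All input consumed; M is in state s1.

s1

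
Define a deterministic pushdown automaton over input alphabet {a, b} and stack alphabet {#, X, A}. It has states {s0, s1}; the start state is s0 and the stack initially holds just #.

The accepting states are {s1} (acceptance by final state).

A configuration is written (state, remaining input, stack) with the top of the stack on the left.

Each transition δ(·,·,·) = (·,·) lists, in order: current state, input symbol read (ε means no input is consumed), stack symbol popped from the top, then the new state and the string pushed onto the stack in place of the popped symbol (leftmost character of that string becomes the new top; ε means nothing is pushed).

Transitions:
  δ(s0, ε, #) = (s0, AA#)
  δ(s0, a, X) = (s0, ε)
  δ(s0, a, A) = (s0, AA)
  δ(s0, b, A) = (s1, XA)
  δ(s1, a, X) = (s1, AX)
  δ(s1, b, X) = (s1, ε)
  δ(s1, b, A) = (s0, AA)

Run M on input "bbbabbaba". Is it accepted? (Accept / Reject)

Reject

(s0, bbbabbaba, #)
  ε-move, top #: go to s0, push AA# → (s0, bbbabbaba, AA#)
  read b, top A: go to s1, push XA → (s1, bbabbaba, XAA#)
  read b, top X: go to s1, push ε → (s1, babbaba, AA#)
  read b, top A: go to s0, push AA → (s0, abbaba, AAA#)
  read a, top A: go to s0, push AA → (s0, bbaba, AAAA#)
  read b, top A: go to s1, push XA → (s1, baba, XAAAA#)
  read b, top X: go to s1, push ε → (s1, aba, AAAA#)
No transition applies at (s1, aba, AAAA#); input not fully consumed.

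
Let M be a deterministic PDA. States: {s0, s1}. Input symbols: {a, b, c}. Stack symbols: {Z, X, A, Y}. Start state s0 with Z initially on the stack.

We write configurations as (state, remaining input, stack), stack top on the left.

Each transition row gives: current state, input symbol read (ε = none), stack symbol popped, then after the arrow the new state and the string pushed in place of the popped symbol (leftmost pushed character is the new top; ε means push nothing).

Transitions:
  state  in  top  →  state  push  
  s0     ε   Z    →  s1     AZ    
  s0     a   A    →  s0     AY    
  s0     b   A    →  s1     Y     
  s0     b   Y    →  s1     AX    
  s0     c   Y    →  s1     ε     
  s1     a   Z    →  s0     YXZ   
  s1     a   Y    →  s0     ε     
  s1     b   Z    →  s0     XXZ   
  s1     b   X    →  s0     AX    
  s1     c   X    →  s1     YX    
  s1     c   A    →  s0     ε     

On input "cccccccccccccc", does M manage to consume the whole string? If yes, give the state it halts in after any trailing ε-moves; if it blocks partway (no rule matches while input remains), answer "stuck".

s1

(s0, cccccccccccccc, Z)
  ε-move, top Z: go to s1, push AZ → (s1, cccccccccccccc, AZ)
  read c, top A: go to s0, push ε → (s0, ccccccccccccc, Z)
  ε-move, top Z: go to s1, push AZ → (s1, ccccccccccccc, AZ)
  read c, top A: go to s0, push ε → (s0, cccccccccccc, Z)
  ε-move, top Z: go to s1, push AZ → (s1, cccccccccccc, AZ)
  read c, top A: go to s0, push ε → (s0, ccccccccccc, Z)
  ε-move, top Z: go to s1, push AZ → (s1, ccccccccccc, AZ)
  read c, top A: go to s0, push ε → (s0, cccccccccc, Z)
  ε-move, top Z: go to s1, push AZ → (s1, cccccccccc, AZ)
  read c, top A: go to s0, push ε → (s0, ccccccccc, Z)
  ε-move, top Z: go to s1, push AZ → (s1, ccccccccc, AZ)
  read c, top A: go to s0, push ε → (s0, cccccccc, Z)
  ε-move, top Z: go to s1, push AZ → (s1, cccccccc, AZ)
  read c, top A: go to s0, push ε → (s0, ccccccc, Z)
  ε-move, top Z: go to s1, push AZ → (s1, ccccccc, AZ)
  read c, top A: go to s0, push ε → (s0, cccccc, Z)
  ε-move, top Z: go to s1, push AZ → (s1, cccccc, AZ)
  read c, top A: go to s0, push ε → (s0, ccccc, Z)
  ε-move, top Z: go to s1, push AZ → (s1, ccccc, AZ)
  read c, top A: go to s0, push ε → (s0, cccc, Z)
  ε-move, top Z: go to s1, push AZ → (s1, cccc, AZ)
  read c, top A: go to s0, push ε → (s0, ccc, Z)
  ε-move, top Z: go to s1, push AZ → (s1, ccc, AZ)
  read c, top A: go to s0, push ε → (s0, cc, Z)
  ε-move, top Z: go to s1, push AZ → (s1, cc, AZ)
  read c, top A: go to s0, push ε → (s0, c, Z)
  ε-move, top Z: go to s1, push AZ → (s1, c, AZ)
  read c, top A: go to s0, push ε → (s0, ε, Z)
  ε-move, top Z: go to s1, push AZ → (s1, ε, AZ)
All input consumed; M is in state s1.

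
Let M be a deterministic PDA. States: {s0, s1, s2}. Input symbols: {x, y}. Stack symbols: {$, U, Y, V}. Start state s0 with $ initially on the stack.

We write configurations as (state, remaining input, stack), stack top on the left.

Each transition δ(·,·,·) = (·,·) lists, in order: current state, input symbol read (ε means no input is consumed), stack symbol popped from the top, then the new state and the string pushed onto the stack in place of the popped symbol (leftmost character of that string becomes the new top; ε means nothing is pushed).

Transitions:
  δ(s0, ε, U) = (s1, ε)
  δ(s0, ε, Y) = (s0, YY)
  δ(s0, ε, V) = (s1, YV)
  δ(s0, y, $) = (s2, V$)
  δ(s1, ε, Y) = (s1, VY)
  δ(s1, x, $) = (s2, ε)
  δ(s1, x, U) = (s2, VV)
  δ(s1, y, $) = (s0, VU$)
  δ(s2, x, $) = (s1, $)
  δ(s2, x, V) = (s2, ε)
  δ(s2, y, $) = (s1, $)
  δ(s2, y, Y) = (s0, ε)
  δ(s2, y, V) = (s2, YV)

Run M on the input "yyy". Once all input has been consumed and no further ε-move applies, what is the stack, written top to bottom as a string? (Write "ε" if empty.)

VYV$

(s0, yyy, $) ⊢ (s2, yy, V$) ⊢ (s2, y, YV$) ⊢ (s0, ε, V$) ⊢ (s1, ε, YV$) ⊢ (s1, ε, VYV$)
All input consumed in state s1 with stack VYV$.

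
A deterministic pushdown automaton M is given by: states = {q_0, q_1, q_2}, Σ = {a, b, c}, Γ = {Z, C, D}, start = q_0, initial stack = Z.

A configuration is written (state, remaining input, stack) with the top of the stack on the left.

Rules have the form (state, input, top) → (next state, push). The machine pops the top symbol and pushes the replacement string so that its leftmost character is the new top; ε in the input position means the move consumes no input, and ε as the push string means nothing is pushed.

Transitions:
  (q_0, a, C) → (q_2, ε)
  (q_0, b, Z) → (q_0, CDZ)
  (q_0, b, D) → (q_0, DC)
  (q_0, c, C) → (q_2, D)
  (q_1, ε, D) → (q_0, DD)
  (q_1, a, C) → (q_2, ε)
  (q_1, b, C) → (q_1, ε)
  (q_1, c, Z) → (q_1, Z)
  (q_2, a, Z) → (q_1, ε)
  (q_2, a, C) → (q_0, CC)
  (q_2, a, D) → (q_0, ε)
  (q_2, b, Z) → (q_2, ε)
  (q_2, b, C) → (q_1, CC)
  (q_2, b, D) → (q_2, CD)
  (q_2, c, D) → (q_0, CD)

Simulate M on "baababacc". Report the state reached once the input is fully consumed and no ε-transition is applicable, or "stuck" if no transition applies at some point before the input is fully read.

(q_0, baababacc, Z)
  read b, top Z: go to q_0, push CDZ → (q_0, aababacc, CDZ)
  read a, top C: go to q_2, push ε → (q_2, ababacc, DZ)
  read a, top D: go to q_0, push ε → (q_0, babacc, Z)
  read b, top Z: go to q_0, push CDZ → (q_0, abacc, CDZ)
  read a, top C: go to q_2, push ε → (q_2, bacc, DZ)
  read b, top D: go to q_2, push CD → (q_2, acc, CDZ)
  read a, top C: go to q_0, push CC → (q_0, cc, CCDZ)
  read c, top C: go to q_2, push D → (q_2, c, DCDZ)
  read c, top D: go to q_0, push CD → (q_0, ε, CDCDZ)
All input consumed; M is in state q_0.

q_0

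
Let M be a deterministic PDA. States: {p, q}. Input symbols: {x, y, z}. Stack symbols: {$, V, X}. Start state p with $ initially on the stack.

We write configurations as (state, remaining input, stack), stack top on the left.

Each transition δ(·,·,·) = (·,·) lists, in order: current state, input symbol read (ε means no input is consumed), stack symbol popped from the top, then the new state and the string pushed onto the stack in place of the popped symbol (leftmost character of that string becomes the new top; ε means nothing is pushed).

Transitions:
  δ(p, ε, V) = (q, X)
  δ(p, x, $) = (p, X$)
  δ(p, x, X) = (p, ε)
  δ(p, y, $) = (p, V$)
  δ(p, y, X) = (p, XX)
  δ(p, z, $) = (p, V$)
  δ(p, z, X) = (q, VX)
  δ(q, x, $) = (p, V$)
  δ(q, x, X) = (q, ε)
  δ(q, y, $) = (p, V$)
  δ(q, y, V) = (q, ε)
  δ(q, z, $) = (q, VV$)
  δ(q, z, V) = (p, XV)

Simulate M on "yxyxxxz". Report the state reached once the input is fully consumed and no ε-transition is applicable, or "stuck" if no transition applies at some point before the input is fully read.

(p, yxyxxxz, $)
  read y, top $: go to p, push V$ → (p, xyxxxz, V$)
  ε-move, top V: go to q, push X → (q, xyxxxz, X$)
  read x, top X: go to q, push ε → (q, yxxxz, $)
  read y, top $: go to p, push V$ → (p, xxxz, V$)
  ε-move, top V: go to q, push X → (q, xxxz, X$)
  read x, top X: go to q, push ε → (q, xxz, $)
  read x, top $: go to p, push V$ → (p, xz, V$)
  ε-move, top V: go to q, push X → (q, xz, X$)
  read x, top X: go to q, push ε → (q, z, $)
  read z, top $: go to q, push VV$ → (q, ε, VV$)
All input consumed; M is in state q.

q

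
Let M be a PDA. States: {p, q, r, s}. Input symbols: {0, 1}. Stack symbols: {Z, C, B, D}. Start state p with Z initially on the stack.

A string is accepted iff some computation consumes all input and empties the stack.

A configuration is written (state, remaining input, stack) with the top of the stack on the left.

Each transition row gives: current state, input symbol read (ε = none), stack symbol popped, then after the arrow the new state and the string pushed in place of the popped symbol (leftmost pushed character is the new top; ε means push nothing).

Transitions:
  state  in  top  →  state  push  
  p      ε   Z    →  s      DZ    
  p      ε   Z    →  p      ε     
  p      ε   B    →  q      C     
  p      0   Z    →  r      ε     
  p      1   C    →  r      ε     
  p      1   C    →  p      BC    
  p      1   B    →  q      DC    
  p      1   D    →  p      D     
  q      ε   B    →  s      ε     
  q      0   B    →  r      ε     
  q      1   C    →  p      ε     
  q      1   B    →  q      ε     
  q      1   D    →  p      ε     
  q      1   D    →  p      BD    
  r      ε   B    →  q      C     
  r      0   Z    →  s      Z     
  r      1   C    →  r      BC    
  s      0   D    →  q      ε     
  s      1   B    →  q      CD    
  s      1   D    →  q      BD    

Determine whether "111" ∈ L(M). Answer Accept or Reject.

One accepting computation: (p, 111, Z) ⊢ (s, 111, DZ) ⊢ (q, 11, BDZ) ⊢ (q, 1, DZ) ⊢ (p, ε, Z) ⊢ (p, ε, ε)
All input consumed and the stack is empty.

Accept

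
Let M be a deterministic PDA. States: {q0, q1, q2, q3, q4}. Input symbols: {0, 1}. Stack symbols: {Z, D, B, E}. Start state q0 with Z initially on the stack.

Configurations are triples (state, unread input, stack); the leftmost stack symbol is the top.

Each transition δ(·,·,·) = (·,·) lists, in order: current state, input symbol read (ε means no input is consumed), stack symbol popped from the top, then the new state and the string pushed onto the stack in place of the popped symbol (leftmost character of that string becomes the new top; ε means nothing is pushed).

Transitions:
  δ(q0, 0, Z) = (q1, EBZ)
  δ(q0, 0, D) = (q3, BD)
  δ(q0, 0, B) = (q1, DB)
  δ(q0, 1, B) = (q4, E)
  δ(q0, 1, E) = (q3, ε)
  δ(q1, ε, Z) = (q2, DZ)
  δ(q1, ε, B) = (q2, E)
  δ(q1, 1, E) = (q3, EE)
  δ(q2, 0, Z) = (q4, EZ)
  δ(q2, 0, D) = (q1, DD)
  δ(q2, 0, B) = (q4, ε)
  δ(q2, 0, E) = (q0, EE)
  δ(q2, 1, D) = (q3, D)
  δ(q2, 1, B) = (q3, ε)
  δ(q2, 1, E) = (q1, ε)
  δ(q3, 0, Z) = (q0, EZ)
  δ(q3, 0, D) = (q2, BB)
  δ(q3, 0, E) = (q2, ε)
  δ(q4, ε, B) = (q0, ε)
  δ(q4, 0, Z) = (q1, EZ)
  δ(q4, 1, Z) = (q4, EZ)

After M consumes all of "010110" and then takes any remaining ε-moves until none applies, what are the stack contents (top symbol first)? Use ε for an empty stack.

DDZ

(q0, 010110, Z)
  read 0, top Z: go to q1, push EBZ → (q1, 10110, EBZ)
  read 1, top E: go to q3, push EE → (q3, 0110, EEBZ)
  read 0, top E: go to q2, push ε → (q2, 110, EBZ)
  read 1, top E: go to q1, push ε → (q1, 10, BZ)
  ε-move, top B: go to q2, push E → (q2, 10, EZ)
  read 1, top E: go to q1, push ε → (q1, 0, Z)
  ε-move, top Z: go to q2, push DZ → (q2, 0, DZ)
  read 0, top D: go to q1, push DD → (q1, ε, DDZ)
All input consumed in state q1 with stack DDZ.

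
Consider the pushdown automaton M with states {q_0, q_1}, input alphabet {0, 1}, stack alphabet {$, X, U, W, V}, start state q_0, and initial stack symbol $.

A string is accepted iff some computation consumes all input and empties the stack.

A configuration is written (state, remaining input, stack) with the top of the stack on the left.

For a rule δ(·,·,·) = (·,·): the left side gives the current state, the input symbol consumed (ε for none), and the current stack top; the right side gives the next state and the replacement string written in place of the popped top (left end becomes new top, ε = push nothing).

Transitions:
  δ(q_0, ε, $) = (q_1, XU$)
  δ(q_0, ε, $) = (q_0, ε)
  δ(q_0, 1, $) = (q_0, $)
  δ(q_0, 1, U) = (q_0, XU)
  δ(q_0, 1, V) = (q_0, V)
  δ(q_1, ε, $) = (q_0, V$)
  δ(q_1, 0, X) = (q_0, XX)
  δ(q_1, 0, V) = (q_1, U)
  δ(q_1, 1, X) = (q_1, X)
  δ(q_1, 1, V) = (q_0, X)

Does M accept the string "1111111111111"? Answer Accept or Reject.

One accepting computation: (q_0, 1111111111111, $) ⊢ (q_0, 111111111111, $) ⊢ (q_0, 11111111111, $) ⊢ (q_0, 1111111111, $) ⊢ (q_0, 111111111, $) ⊢ (q_0, 11111111, $) ⊢ (q_0, 1111111, $) ⊢ (q_0, 111111, $) ⊢ (q_0, 11111, $) ⊢ (q_0, 1111, $) ⊢ (q_0, 111, $) ⊢ (q_0, 11, $) ⊢ (q_0, 1, $) ⊢ (q_0, ε, $) ⊢ (q_0, ε, ε)
All input consumed and the stack is empty.

Accept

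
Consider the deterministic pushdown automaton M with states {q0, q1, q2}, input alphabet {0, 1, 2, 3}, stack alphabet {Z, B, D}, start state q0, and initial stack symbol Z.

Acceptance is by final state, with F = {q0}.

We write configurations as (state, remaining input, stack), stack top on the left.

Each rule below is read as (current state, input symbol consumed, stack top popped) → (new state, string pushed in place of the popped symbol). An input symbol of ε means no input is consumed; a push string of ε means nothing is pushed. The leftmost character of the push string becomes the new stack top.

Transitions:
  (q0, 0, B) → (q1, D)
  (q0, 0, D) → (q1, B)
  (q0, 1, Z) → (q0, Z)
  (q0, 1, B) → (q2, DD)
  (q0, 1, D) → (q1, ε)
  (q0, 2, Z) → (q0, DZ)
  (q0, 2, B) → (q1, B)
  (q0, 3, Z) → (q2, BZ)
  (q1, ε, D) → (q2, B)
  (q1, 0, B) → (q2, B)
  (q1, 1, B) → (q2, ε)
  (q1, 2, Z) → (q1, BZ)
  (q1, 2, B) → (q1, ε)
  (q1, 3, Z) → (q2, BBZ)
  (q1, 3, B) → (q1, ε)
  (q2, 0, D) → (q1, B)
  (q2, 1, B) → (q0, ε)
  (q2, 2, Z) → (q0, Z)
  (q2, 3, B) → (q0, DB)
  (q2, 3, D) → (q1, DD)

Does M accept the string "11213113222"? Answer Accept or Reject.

Reject

(q0, 11213113222, Z)
  read 1, top Z: go to q0, push Z → (q0, 1213113222, Z)
  read 1, top Z: go to q0, push Z → (q0, 213113222, Z)
  read 2, top Z: go to q0, push DZ → (q0, 13113222, DZ)
  read 1, top D: go to q1, push ε → (q1, 3113222, Z)
  read 3, top Z: go to q2, push BBZ → (q2, 113222, BBZ)
  read 1, top B: go to q0, push ε → (q0, 13222, BZ)
  read 1, top B: go to q2, push DD → (q2, 3222, DDZ)
  read 3, top D: go to q1, push DD → (q1, 222, DDDZ)
  ε-move, top D: go to q2, push B → (q2, 222, BDDZ)
No transition applies at (q2, 222, BDDZ); input not fully consumed.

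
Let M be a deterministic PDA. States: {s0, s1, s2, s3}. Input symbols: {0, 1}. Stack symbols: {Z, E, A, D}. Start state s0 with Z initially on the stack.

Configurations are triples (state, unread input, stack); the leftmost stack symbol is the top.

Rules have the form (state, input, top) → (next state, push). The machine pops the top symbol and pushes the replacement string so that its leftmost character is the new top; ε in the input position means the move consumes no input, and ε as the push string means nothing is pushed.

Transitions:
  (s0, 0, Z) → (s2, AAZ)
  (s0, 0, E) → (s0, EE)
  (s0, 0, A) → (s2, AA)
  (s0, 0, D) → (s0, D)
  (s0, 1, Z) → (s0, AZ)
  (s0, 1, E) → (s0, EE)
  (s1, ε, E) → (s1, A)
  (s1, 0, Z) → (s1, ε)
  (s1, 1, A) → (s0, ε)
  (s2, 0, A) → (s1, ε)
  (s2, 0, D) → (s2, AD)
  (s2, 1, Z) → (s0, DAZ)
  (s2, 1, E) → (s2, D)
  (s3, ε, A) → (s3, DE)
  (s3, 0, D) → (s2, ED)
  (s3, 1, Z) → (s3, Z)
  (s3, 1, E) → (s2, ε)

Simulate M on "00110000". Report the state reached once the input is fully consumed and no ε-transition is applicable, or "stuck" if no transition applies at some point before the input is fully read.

stuck

(s0, 00110000, Z) ⊢ (s2, 0110000, AAZ) ⊢ (s1, 110000, AZ) ⊢ (s0, 10000, Z) ⊢ (s0, 0000, AZ) ⊢ (s2, 000, AAZ) ⊢ (s1, 00, AZ)
No transition for (s1, 0, top A); M blocks with input 00 remaining.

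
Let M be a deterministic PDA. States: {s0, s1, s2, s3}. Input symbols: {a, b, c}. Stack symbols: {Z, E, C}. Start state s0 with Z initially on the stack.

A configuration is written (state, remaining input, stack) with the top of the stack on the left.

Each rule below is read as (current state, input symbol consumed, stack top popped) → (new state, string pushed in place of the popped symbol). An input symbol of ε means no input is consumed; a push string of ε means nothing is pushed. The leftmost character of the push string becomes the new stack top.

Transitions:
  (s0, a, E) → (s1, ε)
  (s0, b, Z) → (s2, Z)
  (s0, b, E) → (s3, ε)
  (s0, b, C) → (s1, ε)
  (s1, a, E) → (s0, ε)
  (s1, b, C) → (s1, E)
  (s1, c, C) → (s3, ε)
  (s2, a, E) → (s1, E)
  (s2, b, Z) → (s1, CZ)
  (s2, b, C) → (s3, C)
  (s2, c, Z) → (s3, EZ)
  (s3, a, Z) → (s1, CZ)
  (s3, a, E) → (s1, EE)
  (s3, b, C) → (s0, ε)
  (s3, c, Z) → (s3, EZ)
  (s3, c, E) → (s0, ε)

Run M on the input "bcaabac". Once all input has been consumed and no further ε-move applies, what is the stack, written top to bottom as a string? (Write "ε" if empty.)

(s0, bcaabac, Z)
  read b, top Z: go to s2, push Z → (s2, caabac, Z)
  read c, top Z: go to s3, push EZ → (s3, aabac, EZ)
  read a, top E: go to s1, push EE → (s1, abac, EEZ)
  read a, top E: go to s0, push ε → (s0, bac, EZ)
  read b, top E: go to s3, push ε → (s3, ac, Z)
  read a, top Z: go to s1, push CZ → (s1, c, CZ)
  read c, top C: go to s3, push ε → (s3, ε, Z)
All input consumed in state s3 with stack Z.

Z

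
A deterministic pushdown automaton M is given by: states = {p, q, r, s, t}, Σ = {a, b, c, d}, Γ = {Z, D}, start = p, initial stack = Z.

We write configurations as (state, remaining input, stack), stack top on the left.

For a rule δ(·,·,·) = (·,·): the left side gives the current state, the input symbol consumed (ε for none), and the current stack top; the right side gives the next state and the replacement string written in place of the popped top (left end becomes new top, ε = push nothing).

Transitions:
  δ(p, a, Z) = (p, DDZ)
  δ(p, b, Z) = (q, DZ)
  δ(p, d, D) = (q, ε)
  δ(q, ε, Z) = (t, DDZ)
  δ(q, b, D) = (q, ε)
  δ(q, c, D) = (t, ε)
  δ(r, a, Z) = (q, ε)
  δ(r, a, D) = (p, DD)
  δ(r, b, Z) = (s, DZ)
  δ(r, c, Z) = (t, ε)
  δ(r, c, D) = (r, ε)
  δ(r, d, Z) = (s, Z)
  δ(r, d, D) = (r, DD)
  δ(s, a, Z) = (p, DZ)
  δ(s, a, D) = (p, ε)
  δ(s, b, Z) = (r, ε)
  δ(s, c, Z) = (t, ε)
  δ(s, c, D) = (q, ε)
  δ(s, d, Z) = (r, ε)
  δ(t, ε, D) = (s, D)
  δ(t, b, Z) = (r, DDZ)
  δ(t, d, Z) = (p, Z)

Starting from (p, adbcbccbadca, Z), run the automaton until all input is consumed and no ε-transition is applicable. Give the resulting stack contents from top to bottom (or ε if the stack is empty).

Z

(p, adbcbccbadca, Z)
  read a, top Z: go to p, push DDZ → (p, dbcbccbadca, DDZ)
  read d, top D: go to q, push ε → (q, bcbccbadca, DZ)
  read b, top D: go to q, push ε → (q, cbccbadca, Z)
  ε-move, top Z: go to t, push DDZ → (t, cbccbadca, DDZ)
  ε-move, top D: go to s, push D → (s, cbccbadca, DDZ)
  read c, top D: go to q, push ε → (q, bccbadca, DZ)
  read b, top D: go to q, push ε → (q, ccbadca, Z)
  ε-move, top Z: go to t, push DDZ → (t, ccbadca, DDZ)
  ε-move, top D: go to s, push D → (s, ccbadca, DDZ)
  read c, top D: go to q, push ε → (q, cbadca, DZ)
  read c, top D: go to t, push ε → (t, badca, Z)
  read b, top Z: go to r, push DDZ → (r, adca, DDZ)
  read a, top D: go to p, push DD → (p, dca, DDDZ)
  read d, top D: go to q, push ε → (q, ca, DDZ)
  read c, top D: go to t, push ε → (t, a, DZ)
  ε-move, top D: go to s, push D → (s, a, DZ)
  read a, top D: go to p, push ε → (p, ε, Z)
All input consumed in state p with stack Z.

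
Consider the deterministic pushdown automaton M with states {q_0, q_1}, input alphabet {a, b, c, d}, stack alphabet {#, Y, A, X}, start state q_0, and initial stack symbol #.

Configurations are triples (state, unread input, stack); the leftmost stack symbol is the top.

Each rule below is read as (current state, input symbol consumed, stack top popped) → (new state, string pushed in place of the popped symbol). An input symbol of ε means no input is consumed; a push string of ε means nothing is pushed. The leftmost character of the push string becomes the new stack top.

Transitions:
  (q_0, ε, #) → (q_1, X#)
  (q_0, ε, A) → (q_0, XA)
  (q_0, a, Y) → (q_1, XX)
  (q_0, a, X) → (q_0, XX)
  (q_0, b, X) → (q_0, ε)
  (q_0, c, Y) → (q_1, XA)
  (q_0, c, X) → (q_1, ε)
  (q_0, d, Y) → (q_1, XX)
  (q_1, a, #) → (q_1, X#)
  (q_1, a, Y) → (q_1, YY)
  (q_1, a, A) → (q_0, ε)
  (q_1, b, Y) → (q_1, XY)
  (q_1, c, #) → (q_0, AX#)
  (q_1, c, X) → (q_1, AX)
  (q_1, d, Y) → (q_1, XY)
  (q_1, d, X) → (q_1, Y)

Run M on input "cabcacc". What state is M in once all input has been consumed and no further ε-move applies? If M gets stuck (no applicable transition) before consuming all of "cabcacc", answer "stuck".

(q_0, cabcacc, #)
  ε-move, top #: go to q_1, push X# → (q_1, cabcacc, X#)
  read c, top X: go to q_1, push AX → (q_1, abcacc, AX#)
  read a, top A: go to q_0, push ε → (q_0, bcacc, X#)
  read b, top X: go to q_0, push ε → (q_0, cacc, #)
  ε-move, top #: go to q_1, push X# → (q_1, cacc, X#)
  read c, top X: go to q_1, push AX → (q_1, acc, AX#)
  read a, top A: go to q_0, push ε → (q_0, cc, X#)
  read c, top X: go to q_1, push ε → (q_1, c, #)
  read c, top #: go to q_0, push AX# → (q_0, ε, AX#)
  ε-move, top A: go to q_0, push XA → (q_0, ε, XAX#)
All input consumed; M is in state q_0.

q_0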